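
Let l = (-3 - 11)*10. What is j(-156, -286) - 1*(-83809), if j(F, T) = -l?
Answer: 83949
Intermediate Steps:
l = -140 (l = -14*10 = -140)
j(F, T) = 140 (j(F, T) = -1*(-140) = 140)
j(-156, -286) - 1*(-83809) = 140 - 1*(-83809) = 140 + 83809 = 83949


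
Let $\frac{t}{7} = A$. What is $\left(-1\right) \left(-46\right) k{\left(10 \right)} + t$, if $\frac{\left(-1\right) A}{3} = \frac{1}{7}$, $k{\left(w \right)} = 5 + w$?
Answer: $687$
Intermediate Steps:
$A = - \frac{3}{7} \approx -0.42857$
$t = -3$ ($t = 7 \left(- \frac{3}{7}\right) = -3$)
$\left(-1\right) \left(-46\right) k{\left(10 \right)} + t = \left(-1\right) \left(-46\right) \left(5 + 10\right) - 3 = 46 \cdot 15 - 3 = 690 - 3 = 687$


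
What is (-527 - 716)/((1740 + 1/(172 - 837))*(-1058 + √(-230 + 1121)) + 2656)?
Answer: 53182448059510/78588295794035227 + 453056327955*√11/78588295794035227 ≈ 0.00069584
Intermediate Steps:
(-527 - 716)/((1740 + 1/(172 - 837))*(-1058 + √(-230 + 1121)) + 2656) = -1243/((1740 + 1/(-665))*(-1058 + √891) + 2656) = -1243/((1740 - 1/665)*(-1058 + 9*√11) + 2656) = -1243/(1157099*(-1058 + 9*√11)/665 + 2656) = -1243/((-1224210742/665 + 10413891*√11/665) + 2656) = -1243/(-1222444502/665 + 10413891*√11/665)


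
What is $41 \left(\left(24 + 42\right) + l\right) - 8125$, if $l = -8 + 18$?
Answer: $-5009$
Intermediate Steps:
$l = 10$
$41 \left(\left(24 + 42\right) + l\right) - 8125 = 41 \left(\left(24 + 42\right) + 10\right) - 8125 = 41 \left(66 + 10\right) - 8125 = 41 \cdot 76 - 8125 = 3116 - 8125 = -5009$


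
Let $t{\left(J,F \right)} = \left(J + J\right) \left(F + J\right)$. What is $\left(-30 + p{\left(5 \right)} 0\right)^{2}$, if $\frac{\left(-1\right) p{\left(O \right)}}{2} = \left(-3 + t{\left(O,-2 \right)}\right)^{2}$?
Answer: $900$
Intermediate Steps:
$t{\left(J,F \right)} = 2 J \left(F + J\right)$
$p{\left(O \right)} = - 2 \left(-3 + 2 O \left(-2 + O\right)\right)^{2}$
$\left(-30 + p{\left(5 \right)} 0\right)^{2} = \left(-30 + - 2 \left(-3 + 2 \cdot 5 \left(-2 + 5\right)\right)^{2} \cdot 0\right)^{2} = \left(-30 + - 2 \left(-3 + 2 \cdot 5 \cdot 3\right)^{2} \cdot 0\right)^{2} = \left(-30 + - 2 \left(-3 + 30\right)^{2} \cdot 0\right)^{2} = \left(-30 + - 2 \cdot 27^{2} \cdot 0\right)^{2} = \left(-30 + \left(-2\right) 729 \cdot 0\right)^{2} = \left(-30 - 0\right)^{2} = \left(-30 + 0\right)^{2} = \left(-30\right)^{2} = 900$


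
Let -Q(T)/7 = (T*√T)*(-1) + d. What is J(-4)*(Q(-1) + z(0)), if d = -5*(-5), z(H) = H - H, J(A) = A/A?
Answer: -175 - 7*I ≈ -175.0 - 7.0*I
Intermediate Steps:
J(A) = 1
z(H) = 0
d = 25
Q(T) = -175 + 7*T^(3/2) (Q(T) = -7*((T*√T)*(-1) + 25) = -7*(T^(3/2)*(-1) + 25) = -7*(-T^(3/2) + 25) = -7*(25 - T^(3/2)) = -175 + 7*T^(3/2))
J(-4)*(Q(-1) + z(0)) = 1*((-175 + 7*(-1)^(3/2)) + 0) = 1*((-175 + 7*(-I)) + 0) = 1*((-175 - 7*I) + 0) = 1*(-175 - 7*I) = -175 - 7*I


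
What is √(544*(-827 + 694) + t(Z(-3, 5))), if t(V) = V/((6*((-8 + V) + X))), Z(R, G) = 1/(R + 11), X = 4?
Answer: I*√2503089978/186 ≈ 268.98*I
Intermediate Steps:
Z(R, G) = 1/(11 + R)
t(V) = V/(-24 + 6*V) (t(V) = V/((6*((-8 + V) + 4))) = V/((6*(-4 + V))) = V/(-24 + 6*V))
√(544*(-827 + 694) + t(Z(-3, 5))) = √(544*(-827 + 694) + 1/(6*(11 - 3)*(-4 + 1/(11 - 3)))) = √(544*(-133) + (⅙)/(8*(-4 + 1/8))) = √(-72352 + (⅙)*(⅛)/(-4 + ⅛)) = √(-72352 + (⅙)*(⅛)/(-31/8)) = √(-72352 + (⅙)*(⅛)*(-8/31)) = √(-72352 - 1/186) = √(-13457473/186) = I*√2503089978/186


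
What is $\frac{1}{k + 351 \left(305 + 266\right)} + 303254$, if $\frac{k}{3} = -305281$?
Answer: $\frac{216954583187}{715422} \approx 3.0325 \cdot 10^{5}$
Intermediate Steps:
$k = -915843$ ($k = 3 \left(-305281\right) = -915843$)
$\frac{1}{k + 351 \left(305 + 266\right)} + 303254 = \frac{1}{-915843 + 351 \left(305 + 266\right)} + 303254 = \frac{1}{-915843 + 351 \cdot 571} + 303254 = \frac{1}{-915843 + 200421} + 303254 = \frac{1}{-715422} + 303254 = - \frac{1}{715422} + 303254 = \frac{216954583187}{715422}$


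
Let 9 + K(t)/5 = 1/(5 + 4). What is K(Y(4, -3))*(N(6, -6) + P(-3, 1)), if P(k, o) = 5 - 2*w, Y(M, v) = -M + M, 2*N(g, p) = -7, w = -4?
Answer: -3800/9 ≈ -422.22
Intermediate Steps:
N(g, p) = -7/2 (N(g, p) = (½)*(-7) = -7/2)
Y(M, v) = 0
P(k, o) = 13 (P(k, o) = 5 - 2*(-4) = 5 + 8 = 13)
K(t) = -400/9 (K(t) = -45 + 5/(5 + 4) = -45 + 5/9 = -400/9)
K(Y(4, -3))*(N(6, -6) + P(-3, 1)) = -400*(-7/2 + 13)/9 = -400/9*19/2 = -3800/9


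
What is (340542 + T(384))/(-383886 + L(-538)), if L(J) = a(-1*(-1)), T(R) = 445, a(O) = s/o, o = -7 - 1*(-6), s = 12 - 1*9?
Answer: -340987/383889 ≈ -0.88824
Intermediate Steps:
s = 3 (s = 12 - 9 = 3)
o = -1 (o = -7 + 6 = -1)
a(O) = -3 (a(O) = 3/(-1) = 3*(-1) = -3)
L(J) = -3
(340542 + T(384))/(-383886 + L(-538)) = (340542 + 445)/(-383886 - 3) = 340987/(-383889) = 340987*(-1/383889) = -340987/383889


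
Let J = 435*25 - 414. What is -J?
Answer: -10461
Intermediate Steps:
J = 10461 (J = 10875 - 414 = 10461)
-J = -1*10461 = -10461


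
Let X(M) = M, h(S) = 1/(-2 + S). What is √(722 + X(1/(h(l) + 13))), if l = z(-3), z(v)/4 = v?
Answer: 62*√6154/181 ≈ 26.871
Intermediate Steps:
z(v) = 4*v
l = -12 (l = 4*(-3) = -12)
√(722 + X(1/(h(l) + 13))) = √(722 + 1/(1/(-2 - 12) + 13)) = √(722 + 1/(1/(-14) + 13)) = √(722 + 1/(-1/14 + 13)) = √(722 + 1/(181/14)) = √(722 + 14/181) = √(130696/181) = 62*√6154/181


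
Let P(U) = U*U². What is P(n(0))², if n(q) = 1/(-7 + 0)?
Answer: 1/117649 ≈ 8.4999e-6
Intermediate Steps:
n(q) = -⅐ (n(q) = 1/(-7) = -⅐)
P(U) = U³
P(n(0))² = ((-⅐)³)² = (-1/343)² = 1/117649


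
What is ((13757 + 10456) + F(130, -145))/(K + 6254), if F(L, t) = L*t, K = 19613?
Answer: 5363/25867 ≈ 0.20733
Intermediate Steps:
((13757 + 10456) + F(130, -145))/(K + 6254) = ((13757 + 10456) + 130*(-145))/(19613 + 6254) = (24213 - 18850)/25867 = 5363*(1/25867) = 5363/25867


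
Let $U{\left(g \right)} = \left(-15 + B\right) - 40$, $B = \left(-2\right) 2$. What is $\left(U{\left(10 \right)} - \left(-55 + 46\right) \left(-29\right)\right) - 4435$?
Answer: $-4755$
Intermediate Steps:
$B = -4$
$U{\left(g \right)} = -59$ ($U{\left(g \right)} = \left(-15 - 4\right) - 40 = -19 - 40 = -59$)
$\left(U{\left(10 \right)} - \left(-55 + 46\right) \left(-29\right)\right) - 4435 = \left(-59 - \left(-55 + 46\right) \left(-29\right)\right) - 4435 = \left(-59 - \left(-9\right) \left(-29\right)\right) - 4435 = \left(-59 - 261\right) - 4435 = -320 - 4435 = -4755$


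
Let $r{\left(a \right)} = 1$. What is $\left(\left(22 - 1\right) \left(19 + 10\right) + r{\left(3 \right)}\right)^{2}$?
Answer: $372100$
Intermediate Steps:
$\left(\left(22 - 1\right) \left(19 + 10\right) + r{\left(3 \right)}\right)^{2} = \left(\left(22 - 1\right) \left(19 + 10\right) + 1\right)^{2} = \left(21 \cdot 29 + 1\right)^{2} = \left(609 + 1\right)^{2} = 610^{2} = 372100$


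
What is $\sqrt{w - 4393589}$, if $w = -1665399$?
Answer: $26 i \sqrt{8963} \approx 2461.5 i$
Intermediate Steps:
$\sqrt{w - 4393589} = \sqrt{-1665399 - 4393589} = \sqrt{-6058988} = 26 i \sqrt{8963}$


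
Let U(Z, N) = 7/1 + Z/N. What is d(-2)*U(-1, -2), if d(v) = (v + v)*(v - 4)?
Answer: 180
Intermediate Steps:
d(v) = 2*v*(-4 + v) (d(v) = (2*v)*(-4 + v) = 2*v*(-4 + v))
U(Z, N) = 7 + Z/N (U(Z, N) = 7*1 + Z/N = 7 + Z/N)
d(-2)*U(-1, -2) = (2*(-2)*(-4 - 2))*(7 - 1/(-2)) = (2*(-2)*(-6))*(7 - 1*(-½)) = 24*(7 + ½) = 24*(15/2) = 180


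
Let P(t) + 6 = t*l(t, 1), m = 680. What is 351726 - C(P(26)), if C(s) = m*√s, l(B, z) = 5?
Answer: 351726 - 1360*√31 ≈ 3.4415e+5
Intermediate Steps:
P(t) = -6 + 5*t (P(t) = -6 + t*5 = -6 + 5*t)
C(s) = 680*√s
351726 - C(P(26)) = 351726 - 680*√(-6 + 5*26) = 351726 - 680*√(-6 + 130) = 351726 - 680*√124 = 351726 - 680*2*√31 = 351726 - 1360*√31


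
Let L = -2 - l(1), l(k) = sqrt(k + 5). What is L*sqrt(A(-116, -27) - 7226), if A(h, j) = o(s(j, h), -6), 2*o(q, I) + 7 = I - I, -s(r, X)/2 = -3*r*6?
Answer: I*(-sqrt(28918) - sqrt(43377)) ≈ -378.32*I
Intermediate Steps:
s(r, X) = 36*r (s(r, X) = -2*(-3*r)*6 = -(-36)*r = 36*r)
o(q, I) = -7/2 (o(q, I) = -7/2 + (I - I)/2 = -7/2 + (1/2)*0 = -7/2 + 0 = -7/2)
A(h, j) = -7/2
l(k) = sqrt(5 + k)
L = -2 - sqrt(6) (L = -2 - sqrt(5 + 1) = -2 - sqrt(6) ≈ -4.4495)
L*sqrt(A(-116, -27) - 7226) = (-2 - sqrt(6))*sqrt(-7/2 - 7226) = (-2 - sqrt(6))*sqrt(-14459/2) = (-2 - sqrt(6))*(I*sqrt(28918)/2) = I*sqrt(28918)*(-2 - sqrt(6))/2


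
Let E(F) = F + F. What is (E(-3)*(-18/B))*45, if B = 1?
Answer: 4860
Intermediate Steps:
E(F) = 2*F
(E(-3)*(-18/B))*45 = ((2*(-3))*(-18/1))*45 = -(-108)*45 = -6*(-18)*45 = 108*45 = 4860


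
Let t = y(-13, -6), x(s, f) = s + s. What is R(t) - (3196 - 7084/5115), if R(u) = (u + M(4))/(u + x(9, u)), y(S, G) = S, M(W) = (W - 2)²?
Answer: -1486333/465 ≈ -3196.4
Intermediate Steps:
x(s, f) = 2*s
M(W) = (-2 + W)²
t = -13
R(u) = (4 + u)/(18 + u) (R(u) = (u + (-2 + 4)²)/(u + 2*9) = (u + 2²)/(u + 18) = (u + 4)/(18 + u) = (4 + u)/(18 + u))
R(t) - (3196 - 7084/5115) = (4 - 13)/(18 - 13) - (3196 - 7084/5115) = -9/5 - (3196 - 7084/5115) = (⅕)*(-9) - (3196 - 1*644/465) = -9/5 - (3196 - 644/465) = -9/5 - 1*1485496/465 = -9/5 - 1485496/465 = -1486333/465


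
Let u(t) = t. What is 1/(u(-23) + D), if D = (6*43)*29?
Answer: 1/7459 ≈ 0.00013407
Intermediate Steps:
D = 7482 (D = 258*29 = 7482)
1/(u(-23) + D) = 1/(-23 + 7482) = 1/7459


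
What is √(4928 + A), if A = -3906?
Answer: √1022 ≈ 31.969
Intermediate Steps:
√(4928 + A) = √(4928 - 3906) = √1022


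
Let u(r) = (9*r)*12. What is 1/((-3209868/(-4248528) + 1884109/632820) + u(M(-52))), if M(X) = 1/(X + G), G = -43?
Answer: 266054772345/690679459976 ≈ 0.38521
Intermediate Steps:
M(X) = 1/(-43 + X) (M(X) = 1/(X - 43) = 1/(-43 + X))
u(r) = 108*r
1/((-3209868/(-4248528) + 1884109/632820) + u(M(-52))) = 1/((-3209868/(-4248528) + 1884109/632820) + 108/(-43 - 52)) = 1/((-3209868*(-1/4248528) + 1884109*(1/632820)) + 108/(-95)) = 1/((267489/354044 + 1884109/632820) + 108*(-1/95)) = 1/(52270617236/14002882755 - 108/95) = 1/(690679459976/266054772345) = 266054772345/690679459976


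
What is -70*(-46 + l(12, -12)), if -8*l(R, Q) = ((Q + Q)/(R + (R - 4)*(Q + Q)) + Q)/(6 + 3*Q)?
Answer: 580223/180 ≈ 3223.5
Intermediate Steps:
l(R, Q) = -(Q + 2*Q/(R + 2*Q*(-4 + R)))/(8*(6 + 3*Q)) (l(R, Q) = -((Q + Q)/(R + (R - 4)*(Q + Q)) + Q)/(8*(6 + 3*Q)) = -((2*Q)/(R + (-4 + R)*(2*Q)) + Q)/(8*(6 + 3*Q)) = -((2*Q)/(R + 2*Q*(-4 + R)) + Q)/(8*(6 + 3*Q)) = -(2*Q/(R + 2*Q*(-4 + R)) + Q)/(8*(6 + 3*Q)) = -(Q + 2*Q/(R + 2*Q*(-4 + R)))/(8*(6 + 3*Q)))
-70*(-46 + l(12, -12)) = -70*(-46 + (1/24)*(-12)*(-2 - 1*12 + 8*(-12) - 2*(-12)*12)/(-16*(-12) - 8*(-12)**2 + 2*12 + 2*12*(-12)**2 + 5*(-12)*12)) = -70*(-46 + (1/24)*(-12)*(-2 - 12 - 96 + 288)/(192 - 8*144 + 24 + 2*12*144 - 720)) = -70*(-46 + (1/24)*(-12)*178/(192 - 1152 + 24 + 3456 - 720)) = -70*(-46 + (1/24)*(-12)*178/1800) = -70*(-46 + (1/24)*(-12)*(1/1800)*178) = -70*(-46 - 89/1800) = -70*(-82889/1800) = 580223/180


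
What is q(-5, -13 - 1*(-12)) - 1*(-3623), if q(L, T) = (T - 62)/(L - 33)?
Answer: 137737/38 ≈ 3624.7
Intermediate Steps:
q(L, T) = (-62 + T)/(-33 + L)
q(-5, -13 - 1*(-12)) - 1*(-3623) = (-62 + (-13 - 1*(-12)))/(-33 - 5) - 1*(-3623) = (-62 + (-13 + 12))/(-38) + 3623 = -(-62 - 1)/38 + 3623 = -1/38*(-63) + 3623 = 63/38 + 3623 = 137737/38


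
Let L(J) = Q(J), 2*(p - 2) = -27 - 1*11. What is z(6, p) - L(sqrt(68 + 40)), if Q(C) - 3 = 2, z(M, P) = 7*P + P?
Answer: -141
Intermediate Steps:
p = -17 (p = 2 + (-27 - 1*11)/2 = 2 + (-27 - 11)/2 = 2 + (1/2)*(-38) = 2 - 19 = -17)
z(M, P) = 8*P
Q(C) = 5 (Q(C) = 3 + 2 = 5)
L(J) = 5
z(6, p) - L(sqrt(68 + 40)) = 8*(-17) - 1*5 = -136 - 5 = -141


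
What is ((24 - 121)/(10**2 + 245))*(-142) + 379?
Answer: 144529/345 ≈ 418.92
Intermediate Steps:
((24 - 121)/(10**2 + 245))*(-142) + 379 = -97/(100 + 245)*(-142) + 379 = -97/345*(-142) + 379 = 13774/345 + 379 = 144529/345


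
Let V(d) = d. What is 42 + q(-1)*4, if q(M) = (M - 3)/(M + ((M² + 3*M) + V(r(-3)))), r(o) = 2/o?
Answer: 510/11 ≈ 46.364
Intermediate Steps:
q(M) = (-3 + M)/(-⅔ + M² + 4*M) (q(M) = (M - 3)/(M + ((M² + 3*M) + 2/(-3))) = (-3 + M)/(M + ((M² + 3*M) + 2*(-⅓))) = (-3 + M)/(M + ((M² + 3*M) - ⅔)) = (-3 + M)/(M + (-⅔ + M² + 3*M)) = (-3 + M)/(-⅔ + M² + 4*M))
42 + q(-1)*4 = 42 + (3*(-3 - 1)/(-2 + 3*(-1)² + 12*(-1)))*4 = 42 + (3*(-4)/(-2 + 3*1 - 12))*4 = 42 + (3*(-4)/(-2 + 3 - 12))*4 = 42 + (3*(-4)/(-11))*4 = 42 + (3*(-1/11)*(-4))*4 = 42 + (12/11)*4 = 42 + 48/11 = 510/11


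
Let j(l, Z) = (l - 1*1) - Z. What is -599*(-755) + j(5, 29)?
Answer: 452220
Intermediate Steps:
j(l, Z) = -1 + l - Z (j(l, Z) = (l - 1) - Z = (-1 + l) - Z = -1 + l - Z)
-599*(-755) + j(5, 29) = -599*(-755) + (-1 + 5 - 1*29) = 452245 + (-1 + 5 - 29) = 452245 - 25 = 452220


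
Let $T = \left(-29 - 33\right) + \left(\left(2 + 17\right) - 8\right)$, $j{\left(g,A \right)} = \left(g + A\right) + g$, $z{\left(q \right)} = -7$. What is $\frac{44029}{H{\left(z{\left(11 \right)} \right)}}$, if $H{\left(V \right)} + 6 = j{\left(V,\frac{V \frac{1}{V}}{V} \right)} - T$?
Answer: $\frac{308203}{216} \approx 1426.9$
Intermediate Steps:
$j{\left(g,A \right)} = A + 2 g$ ($j{\left(g,A \right)} = \left(A + g\right) + g = A + 2 g$)
$T = -51$ ($T = -62 + \left(19 - 8\right) = -62 + 11 = -51$)
$H{\left(V \right)} = 45 + \frac{1}{V} + 2 V$ ($H{\left(V \right)} = -6 - \left(-51 - 2 V - \frac{V \frac{1}{V}}{V}\right) = -6 + \left(\left(1 \frac{1}{V} + 2 V\right) + 51\right) = -6 + \left(\left(\frac{1}{V} + 2 V\right) + 51\right) = -6 + \left(51 + \frac{1}{V} + 2 V\right) = 45 + \frac{1}{V} + 2 V$)
$\frac{44029}{H{\left(z{\left(11 \right)} \right)}} = \frac{44029}{45 + \frac{1}{-7} + 2 \left(-7\right)} = \frac{44029}{45 - \frac{1}{7} - 14} = \frac{44029}{\frac{216}{7}} = 44029 \cdot \frac{7}{216} = \frac{308203}{216}$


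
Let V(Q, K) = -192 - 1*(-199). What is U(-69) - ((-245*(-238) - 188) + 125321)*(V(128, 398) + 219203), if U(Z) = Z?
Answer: -40212540099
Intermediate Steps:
V(Q, K) = 7 (V(Q, K) = -192 + 199 = 7)
U(-69) - ((-245*(-238) - 188) + 125321)*(V(128, 398) + 219203) = -69 - ((-245*(-238) - 188) + 125321)*(7 + 219203) = -69 - ((58310 - 188) + 125321)*219210 = -69 - (58122 + 125321)*219210 = -69 - 183443*219210 = -69 - 1*40212540030 = -69 - 40212540030 = -40212540099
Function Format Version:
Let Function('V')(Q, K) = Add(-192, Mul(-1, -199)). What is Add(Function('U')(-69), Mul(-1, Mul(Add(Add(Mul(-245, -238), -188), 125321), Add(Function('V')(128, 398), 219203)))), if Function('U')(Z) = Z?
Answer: -40212540099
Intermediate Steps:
Function('V')(Q, K) = 7 (Function('V')(Q, K) = Add(-192, 199) = 7)
Add(Function('U')(-69), Mul(-1, Mul(Add(Add(Mul(-245, -238), -188), 125321), Add(Function('V')(128, 398), 219203)))) = Add(-69, Mul(-1, Mul(Add(Add(Mul(-245, -238), -188), 125321), Add(7, 219203)))) = Add(-69, Mul(-1, Mul(Add(Add(58310, -188), 125321), 219210))) = Add(-69, Mul(-1, Mul(Add(58122, 125321), 219210))) = Add(-69, Mul(-1, Mul(183443, 219210))) = Add(-69, Mul(-1, 40212540030)) = Add(-69, -40212540030) = -40212540099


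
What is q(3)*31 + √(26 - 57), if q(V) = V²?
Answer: 279 + I*√31 ≈ 279.0 + 5.5678*I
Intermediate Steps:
q(3)*31 + √(26 - 57) = 3²*31 + √(26 - 57) = 9*31 + √(-31) = 279 + I*√31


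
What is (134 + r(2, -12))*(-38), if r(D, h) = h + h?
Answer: -4180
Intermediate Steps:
r(D, h) = 2*h
(134 + r(2, -12))*(-38) = (134 + 2*(-12))*(-38) = (134 - 24)*(-38) = 110*(-38) = -4180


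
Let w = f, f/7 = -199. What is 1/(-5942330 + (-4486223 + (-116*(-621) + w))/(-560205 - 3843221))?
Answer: -2201713/13083303003500 ≈ -1.6828e-7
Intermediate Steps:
f = -1393 (f = 7*(-199) = -1393)
w = -1393
1/(-5942330 + (-4486223 + (-116*(-621) + w))/(-560205 - 3843221)) = 1/(-5942330 + (-4486223 + (-116*(-621) - 1393))/(-560205 - 3843221)) = 1/(-5942330 + (-4486223 + (72036 - 1393))/(-4403426)) = 1/(-5942330 + (-4486223 + 70643)*(-1/4403426)) = 1/(-5942330 - 4415580*(-1/4403426)) = 1/(-5942330 + 2207790/2201713) = 1/(-13083303003500/2201713) = -2201713/13083303003500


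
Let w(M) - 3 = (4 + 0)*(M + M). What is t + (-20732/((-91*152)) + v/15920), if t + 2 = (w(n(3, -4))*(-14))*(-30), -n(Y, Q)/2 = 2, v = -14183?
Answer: -335301099487/27525680 ≈ -12181.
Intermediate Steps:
n(Y, Q) = -4 (n(Y, Q) = -2*2 = -4)
w(M) = 3 + 8*M (w(M) = 3 + (4 + 0)*(M + M) = 3 + 4*(2*M) = 3 + 8*M)
t = -12182 (t = -2 + ((3 + 8*(-4))*(-14))*(-30) = -2 + ((3 - 32)*(-14))*(-30) = -2 - 29*(-14)*(-30) = -2 + 406*(-30) = -2 - 12180 = -12182)
t + (-20732/((-91*152)) + v/15920) = -12182 + (-20732/((-91*152)) - 14183/15920) = -12182 + (-20732/(-13832) - 14183*1/15920) = -12182 + (-20732*(-1/13832) - 14183/15920) = -12182 + (5183/3458 - 14183/15920) = -12182 + 16734273/27525680 = -335301099487/27525680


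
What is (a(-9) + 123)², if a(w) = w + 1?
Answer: 13225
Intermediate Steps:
a(w) = 1 + w
(a(-9) + 123)² = ((1 - 9) + 123)² = (-8 + 123)² = 115² = 13225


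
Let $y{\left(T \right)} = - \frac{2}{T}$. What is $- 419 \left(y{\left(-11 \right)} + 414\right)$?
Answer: $- \frac{1908964}{11} \approx -1.7354 \cdot 10^{5}$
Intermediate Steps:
$- 419 \left(y{\left(-11 \right)} + 414\right) = - 419 \left(- \frac{2}{-11} + 414\right) = - 419 \left(\left(-2\right) \left(- \frac{1}{11}\right) + 414\right) = - 419 \left(\frac{2}{11} + 414\right) = \left(-419\right) \frac{4556}{11} = - \frac{1908964}{11}$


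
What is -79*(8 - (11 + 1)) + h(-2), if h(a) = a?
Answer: 314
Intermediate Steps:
-79*(8 - (11 + 1)) + h(-2) = -79*(8 - (11 + 1)) - 2 = -79*(8 - 1*12) - 2 = -79*(8 - 12) - 2 = -79*(-4) - 2 = 316 - 2 = 314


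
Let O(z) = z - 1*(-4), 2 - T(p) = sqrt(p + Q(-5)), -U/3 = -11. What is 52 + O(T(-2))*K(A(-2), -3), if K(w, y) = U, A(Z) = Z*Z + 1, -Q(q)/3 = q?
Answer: 250 - 33*sqrt(13) ≈ 131.02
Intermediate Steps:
Q(q) = -3*q
A(Z) = 1 + Z**2 (A(Z) = Z**2 + 1 = 1 + Z**2)
U = 33 (U = -3*(-11) = 33)
K(w, y) = 33
T(p) = 2 - sqrt(15 + p) (T(p) = 2 - sqrt(p - 3*(-5)) = 2 - sqrt(p + 15) = 2 - sqrt(15 + p))
O(z) = 4 + z (O(z) = z + 4 = 4 + z)
52 + O(T(-2))*K(A(-2), -3) = 52 + (4 + (2 - sqrt(15 - 2)))*33 = 52 + (4 + (2 - sqrt(13)))*33 = 52 + (6 - sqrt(13))*33 = 52 + (198 - 33*sqrt(13)) = 250 - 33*sqrt(13)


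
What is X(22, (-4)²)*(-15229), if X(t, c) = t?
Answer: -335038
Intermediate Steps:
X(22, (-4)²)*(-15229) = 22*(-15229) = -335038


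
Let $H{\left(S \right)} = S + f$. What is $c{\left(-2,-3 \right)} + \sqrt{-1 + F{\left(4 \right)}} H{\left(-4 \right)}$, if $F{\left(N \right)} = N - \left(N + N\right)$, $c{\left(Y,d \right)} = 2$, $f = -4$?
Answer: $2 - 8 i \sqrt{5} \approx 2.0 - 17.889 i$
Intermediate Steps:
$H{\left(S \right)} = -4 + S$ ($H{\left(S \right)} = S - 4 = -4 + S$)
$F{\left(N \right)} = - N$ ($F{\left(N \right)} = N - 2 N = - N$)
$c{\left(-2,-3 \right)} + \sqrt{-1 + F{\left(4 \right)}} H{\left(-4 \right)} = 2 + \sqrt{-1 - 4} \left(-4 - 4\right) = 2 + \sqrt{-1 - 4} \left(-8\right) = 2 + \sqrt{-5} \left(-8\right) = 2 + i \sqrt{5} \left(-8\right) = 2 - 8 i \sqrt{5}$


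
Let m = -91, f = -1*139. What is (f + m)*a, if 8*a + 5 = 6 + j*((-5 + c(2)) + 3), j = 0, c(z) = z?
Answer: -115/4 ≈ -28.750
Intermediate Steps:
a = 1/8 (a = -5/8 + (6 + 0*((-5 + 2) + 3))/8 = -5/8 + (6 + 0*(-3 + 3))/8 = -5/8 + (6 + 0*0)/8 = -5/8 + (6 + 0)/8 = -5/8 + (1/8)*6 = -5/8 + 3/4 = 1/8 ≈ 0.12500)
f = -139
(f + m)*a = (-139 - 91)*(1/8) = -230*1/8 = -115/4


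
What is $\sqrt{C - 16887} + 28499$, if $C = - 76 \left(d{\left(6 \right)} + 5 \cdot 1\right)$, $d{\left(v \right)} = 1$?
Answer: $28499 + 3 i \sqrt{1927} \approx 28499.0 + 131.69 i$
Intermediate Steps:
$C = -456$ ($C = - 76 \left(1 + 5 \cdot 1\right) = - 76 \left(1 + 5\right) = \left(-76\right) 6 = -456$)
$\sqrt{C - 16887} + 28499 = \sqrt{-456 - 16887} + 28499 = \sqrt{-17343} + 28499 = 3 i \sqrt{1927} + 28499 = 28499 + 3 i \sqrt{1927}$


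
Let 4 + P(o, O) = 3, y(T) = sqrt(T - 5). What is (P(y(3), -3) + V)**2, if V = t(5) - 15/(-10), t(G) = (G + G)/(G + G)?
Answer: 9/4 ≈ 2.2500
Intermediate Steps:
y(T) = sqrt(-5 + T)
P(o, O) = -1 (P(o, O) = -4 + 3 = -1)
t(G) = 1 (t(G) = (2*G)/((2*G)) = (2*G)*(1/(2*G)) = 1)
V = 5/2 (V = 1 - 15/(-10) = 1 - 15*(-1)/10 = 1 - 1*(-3/2) = 1 + 3/2 = 5/2 ≈ 2.5000)
(P(y(3), -3) + V)**2 = (-1 + 5/2)**2 = (3/2)**2 = 9/4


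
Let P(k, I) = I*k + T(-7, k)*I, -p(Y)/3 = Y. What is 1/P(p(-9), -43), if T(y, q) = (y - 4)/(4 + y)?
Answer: -3/3956 ≈ -0.00075834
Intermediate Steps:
T(y, q) = (-4 + y)/(4 + y)
p(Y) = -3*Y
P(k, I) = 11*I/3 + I*k (P(k, I) = I*k + ((-4 - 7)/(4 - 7))*I = I*k + (-11/(-3))*I = I*k + (-⅓*(-11))*I = I*k + 11*I/3 = 11*I/3 + I*k)
1/P(p(-9), -43) = 1/((⅓)*(-43)*(11 + 3*(-3*(-9)))) = 1/((⅓)*(-43)*(11 + 3*27)) = 1/((⅓)*(-43)*(11 + 81)) = 1/((⅓)*(-43)*92) = 1/(-3956/3) = -3/3956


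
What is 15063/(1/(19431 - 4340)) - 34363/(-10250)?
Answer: 2329986297613/10250 ≈ 2.2732e+8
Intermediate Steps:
15063/(1/(19431 - 4340)) - 34363/(-10250) = 15063/(1/15091) - 34363*(-1/10250) = 15063/(1/15091) + 34363/10250 = 15063*15091 + 34363/10250 = 227315733 + 34363/10250 = 2329986297613/10250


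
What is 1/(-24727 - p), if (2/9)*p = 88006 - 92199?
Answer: -2/11717 ≈ -0.00017069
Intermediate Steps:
p = -37737/2 (p = 9*(88006 - 92199)/2 = (9/2)*(-4193) = -37737/2 ≈ -18869.)
1/(-24727 - p) = 1/(-24727 - 1*(-37737/2)) = 1/(-24727 + 37737/2) = 1/(-11717/2) = -2/11717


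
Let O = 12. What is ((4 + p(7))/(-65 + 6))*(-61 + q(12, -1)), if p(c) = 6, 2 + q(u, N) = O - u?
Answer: 630/59 ≈ 10.678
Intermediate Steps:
q(u, N) = 10 - u (q(u, N) = -2 + (12 - u) = 10 - u)
((4 + p(7))/(-65 + 6))*(-61 + q(12, -1)) = ((4 + 6)/(-65 + 6))*(-61 + (10 - 1*12)) = (10/(-59))*(-61 + (10 - 12)) = (10*(-1/59))*(-61 - 2) = -10/59*(-63) = 630/59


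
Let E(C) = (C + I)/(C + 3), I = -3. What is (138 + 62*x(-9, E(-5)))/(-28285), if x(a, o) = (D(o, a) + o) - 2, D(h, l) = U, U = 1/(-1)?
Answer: -40/5657 ≈ -0.0070709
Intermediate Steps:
U = -1
D(h, l) = -1
E(C) = (-3 + C)/(3 + C) (E(C) = (C - 3)/(C + 3) = (-3 + C)/(3 + C))
x(a, o) = -3 + o (x(a, o) = (-1 + o) - 2 = -3 + o)
(138 + 62*x(-9, E(-5)))/(-28285) = (138 + 62*(-3 + (-3 - 5)/(3 - 5)))/(-28285) = (138 + 62*(-3 - 8/(-2)))*(-1/28285) = (138 + 62*(-3 - ½*(-8)))*(-1/28285) = (138 + 62*(-3 + 4))*(-1/28285) = (138 + 62*1)*(-1/28285) = (138 + 62)*(-1/28285) = 200*(-1/28285) = -40/5657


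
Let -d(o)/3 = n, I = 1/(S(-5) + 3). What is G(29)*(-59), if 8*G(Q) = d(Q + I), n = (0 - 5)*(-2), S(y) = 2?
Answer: 885/4 ≈ 221.25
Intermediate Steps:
I = ⅕ (I = 1/(2 + 3) = 1/5 = ⅕ ≈ 0.20000)
n = 10 (n = -5*(-2) = 10)
d(o) = -30 (d(o) = -3*10 = -30)
G(Q) = -15/4 (G(Q) = (⅛)*(-30) = -15/4)
G(29)*(-59) = -15/4*(-59) = 885/4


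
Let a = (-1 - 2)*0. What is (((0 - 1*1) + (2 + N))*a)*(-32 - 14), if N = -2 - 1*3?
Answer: 0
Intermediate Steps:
a = 0 (a = -3*0 = 0)
N = -5 (N = -2 - 3 = -5)
(((0 - 1*1) + (2 + N))*a)*(-32 - 14) = (((0 - 1*1) + (2 - 5))*0)*(-32 - 14) = (((0 - 1) - 3)*0)*(-46) = ((-1 - 3)*0)*(-46) = -4*0*(-46) = 0*(-46) = 0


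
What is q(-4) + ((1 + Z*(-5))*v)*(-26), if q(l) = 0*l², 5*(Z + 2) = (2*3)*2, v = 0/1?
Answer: 0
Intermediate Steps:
v = 0 (v = 0*1 = 0)
Z = ⅖ (Z = -2 + ((2*3)*2)/5 = -2 + (6*2)/5 = -2 + (⅕)*12 = -2 + 12/5 = ⅖ ≈ 0.40000)
q(l) = 0
q(-4) + ((1 + Z*(-5))*v)*(-26) = 0 + ((1 + (⅖)*(-5))*0)*(-26) = 0 + ((1 - 2)*0)*(-26) = 0 - 1*0*(-26) = 0 + 0*(-26) = 0 + 0 = 0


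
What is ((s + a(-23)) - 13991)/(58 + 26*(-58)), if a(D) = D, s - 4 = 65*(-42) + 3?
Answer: 16737/1450 ≈ 11.543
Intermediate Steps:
s = -2723 (s = 4 + (65*(-42) + 3) = 4 + (-2730 + 3) = 4 - 2727 = -2723)
((s + a(-23)) - 13991)/(58 + 26*(-58)) = ((-2723 - 23) - 13991)/(58 + 26*(-58)) = (-2746 - 13991)/(58 - 1508) = -16737/(-1450) = -16737*(-1/1450) = 16737/1450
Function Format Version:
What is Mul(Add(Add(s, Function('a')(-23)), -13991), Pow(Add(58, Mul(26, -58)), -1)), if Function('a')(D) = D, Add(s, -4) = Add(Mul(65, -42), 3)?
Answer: Rational(16737, 1450) ≈ 11.543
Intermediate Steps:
s = -2723 (s = Add(4, Add(Mul(65, -42), 3)) = Add(4, Add(-2730, 3)) = Add(4, -2727) = -2723)
Mul(Add(Add(s, Function('a')(-23)), -13991), Pow(Add(58, Mul(26, -58)), -1)) = Mul(Add(Add(-2723, -23), -13991), Pow(Add(58, Mul(26, -58)), -1)) = Mul(Add(-2746, -13991), Pow(Add(58, -1508), -1)) = Mul(-16737, Pow(-1450, -1)) = Mul(-16737, Rational(-1, 1450)) = Rational(16737, 1450)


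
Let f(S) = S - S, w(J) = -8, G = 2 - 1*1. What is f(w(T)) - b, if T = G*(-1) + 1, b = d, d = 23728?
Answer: -23728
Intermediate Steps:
G = 1 (G = 2 - 1 = 1)
b = 23728
T = 0 (T = 1*(-1) + 1 = -1 + 1 = 0)
f(S) = 0
f(w(T)) - b = 0 - 1*23728 = 0 - 23728 = -23728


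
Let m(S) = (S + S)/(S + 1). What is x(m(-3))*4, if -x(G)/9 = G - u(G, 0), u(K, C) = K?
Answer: 0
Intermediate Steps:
m(S) = 2*S/(1 + S) (m(S) = (2*S)/(1 + S) = 2*S/(1 + S))
x(G) = 0 (x(G) = -9*(G - G) = -9*0 = 0)
x(m(-3))*4 = 0*4 = 0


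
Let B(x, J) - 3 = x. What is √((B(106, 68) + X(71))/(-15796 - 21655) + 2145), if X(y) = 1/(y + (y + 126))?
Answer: √54021064895747399/5018434 ≈ 46.314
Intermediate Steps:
B(x, J) = 3 + x
X(y) = 1/(126 + 2*y) (X(y) = 1/(y + (126 + y)) = 1/(126 + 2*y))
√((B(106, 68) + X(71))/(-15796 - 21655) + 2145) = √(((3 + 106) + 1/(2*(63 + 71)))/(-15796 - 21655) + 2145) = √((109 + (½)/134)/(-37451) + 2145) = √((109 + (½)*(1/134))*(-1/37451) + 2145) = √((109 + 1/268)*(-1/37451) + 2145) = √((29213/268)*(-1/37451) + 2145) = √(-29213/10036868 + 2145) = √(21529052647/10036868) = √54021064895747399/5018434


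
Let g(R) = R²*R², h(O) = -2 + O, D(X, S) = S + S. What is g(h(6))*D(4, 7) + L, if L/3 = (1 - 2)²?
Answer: 3587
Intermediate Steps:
D(X, S) = 2*S
L = 3 (L = 3*(1 - 2)² = 3*(-1)² = 3*1 = 3)
g(R) = R⁴
g(h(6))*D(4, 7) + L = (-2 + 6)⁴*(2*7) + 3 = 4⁴*14 + 3 = 256*14 + 3 = 3584 + 3 = 3587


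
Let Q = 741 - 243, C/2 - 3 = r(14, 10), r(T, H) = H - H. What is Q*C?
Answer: 2988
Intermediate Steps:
r(T, H) = 0
C = 6 (C = 6 + 2*0 = 6 + 0 = 6)
Q = 498
Q*C = 498*6 = 2988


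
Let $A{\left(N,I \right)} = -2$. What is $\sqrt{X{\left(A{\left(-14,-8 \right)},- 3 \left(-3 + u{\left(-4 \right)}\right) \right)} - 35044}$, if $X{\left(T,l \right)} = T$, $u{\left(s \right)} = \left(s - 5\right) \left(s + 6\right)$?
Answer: $3 i \sqrt{3894} \approx 187.21 i$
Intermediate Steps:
$u{\left(s \right)} = \left(-5 + s\right) \left(6 + s\right)$
$\sqrt{X{\left(A{\left(-14,-8 \right)},- 3 \left(-3 + u{\left(-4 \right)}\right) \right)} - 35044} = \sqrt{-2 - 35044} = \sqrt{-35046} = 3 i \sqrt{3894}$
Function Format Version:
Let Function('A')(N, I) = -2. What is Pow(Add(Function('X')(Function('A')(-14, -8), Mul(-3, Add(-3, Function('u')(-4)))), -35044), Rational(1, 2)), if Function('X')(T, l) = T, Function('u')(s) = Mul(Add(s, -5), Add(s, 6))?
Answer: Mul(3, I, Pow(3894, Rational(1, 2))) ≈ Mul(187.21, I)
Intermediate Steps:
Function('u')(s) = Mul(Add(-5, s), Add(6, s))
Pow(Add(Function('X')(Function('A')(-14, -8), Mul(-3, Add(-3, Function('u')(-4)))), -35044), Rational(1, 2)) = Pow(Add(-2, -35044), Rational(1, 2)) = Pow(-35046, Rational(1, 2)) = Mul(3, I, Pow(3894, Rational(1, 2)))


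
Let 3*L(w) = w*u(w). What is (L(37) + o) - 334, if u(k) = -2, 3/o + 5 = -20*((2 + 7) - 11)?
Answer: -37651/105 ≈ -358.58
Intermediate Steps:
o = 3/35 (o = 3/(-5 - 20*((2 + 7) - 11)) = 3/(-5 - 20*(9 - 11)) = 3/(-5 - 20*(-2)) = 3/(-5 + 40) = 3/35 ≈ 0.085714)
L(w) = -2*w/3 (L(w) = (w*(-2))/3 = (-2*w)/3 = -2*w/3)
(L(37) + o) - 334 = (-2/3*37 + 3/35) - 334 = (-74/3 + 3/35) - 334 = -2581/105 - 334 = -37651/105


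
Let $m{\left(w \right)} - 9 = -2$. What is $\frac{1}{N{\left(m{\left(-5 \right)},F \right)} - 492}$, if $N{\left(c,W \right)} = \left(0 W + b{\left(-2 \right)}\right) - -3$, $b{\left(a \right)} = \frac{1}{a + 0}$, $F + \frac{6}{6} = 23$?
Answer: $- \frac{2}{979} \approx -0.0020429$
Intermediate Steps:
$F = 22$ ($F = -1 + 23 = 22$)
$m{\left(w \right)} = 7$ ($m{\left(w \right)} = 9 - 2 = 7$)
$b{\left(a \right)} = \frac{1}{a}$
$N{\left(c,W \right)} = \frac{5}{2}$ ($N{\left(c,W \right)} = \left(0 W + \frac{1}{-2}\right) - -3 = \left(0 - \frac{1}{2}\right) + 3 = - \frac{1}{2} + 3 = \frac{5}{2}$)
$\frac{1}{N{\left(m{\left(-5 \right)},F \right)} - 492} = \frac{1}{\frac{5}{2} - 492} = \frac{1}{- \frac{979}{2}} = - \frac{2}{979}$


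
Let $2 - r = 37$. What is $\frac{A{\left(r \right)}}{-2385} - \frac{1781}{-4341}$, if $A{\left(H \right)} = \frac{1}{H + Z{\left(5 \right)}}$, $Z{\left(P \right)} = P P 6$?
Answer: $\frac{162826478}{396875925} \approx 0.41027$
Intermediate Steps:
$r = -35$ ($r = 2 - 37 = -35$)
$Z{\left(P \right)} = 6 P^{2}$ ($Z{\left(P \right)} = P^{2} \cdot 6 = 6 P^{2}$)
$A{\left(H \right)} = \frac{1}{150 + H}$ ($A{\left(H \right)} = \frac{1}{H + 6 \cdot 5^{2}} = \frac{1}{H + 6 \cdot 25} = \frac{1}{H + 150} = \frac{1}{150 + H}$)
$\frac{A{\left(r \right)}}{-2385} - \frac{1781}{-4341} = \frac{1}{\left(150 - 35\right) \left(-2385\right)} - \frac{1781}{-4341} = \frac{1}{115} \left(- \frac{1}{2385}\right) - - \frac{1781}{4341} = \frac{1}{115} \left(- \frac{1}{2385}\right) + \frac{1781}{4341} = - \frac{1}{274275} + \frac{1781}{4341} = \frac{162826478}{396875925}$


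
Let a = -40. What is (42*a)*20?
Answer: -33600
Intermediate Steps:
(42*a)*20 = (42*(-40))*20 = -1680*20 = -33600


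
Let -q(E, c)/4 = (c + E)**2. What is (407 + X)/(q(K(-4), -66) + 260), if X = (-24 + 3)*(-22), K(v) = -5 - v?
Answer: -11/224 ≈ -0.049107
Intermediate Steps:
q(E, c) = -4*(E + c)**2 (q(E, c) = -4*(c + E)**2 = -4*(E + c)**2)
X = 462 (X = -21*(-22) = 462)
(407 + X)/(q(K(-4), -66) + 260) = (407 + 462)/(-4*((-5 - 1*(-4)) - 66)**2 + 260) = 869/(-4*((-5 + 4) - 66)**2 + 260) = 869/(-4*(-1 - 66)**2 + 260) = 869/(-4*(-67)**2 + 260) = 869/(-4*4489 + 260) = 869/(-17956 + 260) = 869/(-17696) = 869*(-1/17696) = -11/224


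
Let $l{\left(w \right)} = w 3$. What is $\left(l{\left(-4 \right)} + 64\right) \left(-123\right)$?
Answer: $-6396$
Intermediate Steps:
$l{\left(w \right)} = 3 w$
$\left(l{\left(-4 \right)} + 64\right) \left(-123\right) = \left(3 \left(-4\right) + 64\right) \left(-123\right) = \left(-12 + 64\right) \left(-123\right) = 52 \left(-123\right) = -6396$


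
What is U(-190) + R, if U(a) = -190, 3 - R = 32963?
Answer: -33150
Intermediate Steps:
R = -32960 (R = 3 - 1*32963 = 3 - 32963 = -32960)
U(-190) + R = -190 - 32960 = -33150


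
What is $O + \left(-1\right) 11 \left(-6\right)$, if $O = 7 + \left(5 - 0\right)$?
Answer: $78$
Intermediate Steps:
$O = 12$ ($O = 7 + \left(5 + 0\right) = 7 + 5 = 12$)
$O + \left(-1\right) 11 \left(-6\right) = 12 + \left(-1\right) 11 \left(-6\right) = 12 - -66 = 12 + 66 = 78$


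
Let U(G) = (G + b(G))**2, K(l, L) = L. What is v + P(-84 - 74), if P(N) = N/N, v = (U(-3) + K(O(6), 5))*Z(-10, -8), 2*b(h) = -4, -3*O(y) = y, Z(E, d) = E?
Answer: -299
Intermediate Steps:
O(y) = -y/3
b(h) = -2 (b(h) = (1/2)*(-4) = -2)
U(G) = (-2 + G)**2 (U(G) = (G - 2)**2 = (-2 + G)**2)
v = -300 (v = ((-2 - 3)**2 + 5)*(-10) = ((-5)**2 + 5)*(-10) = (25 + 5)*(-10) = 30*(-10) = -300)
P(N) = 1
v + P(-84 - 74) = -300 + 1 = -299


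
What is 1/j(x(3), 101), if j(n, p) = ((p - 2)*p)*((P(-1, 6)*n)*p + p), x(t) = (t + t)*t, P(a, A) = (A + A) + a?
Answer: 1/200969901 ≈ 4.9759e-9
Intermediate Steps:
P(a, A) = a + 2*A (P(a, A) = 2*A + a = a + 2*A)
x(t) = 2*t**2 (x(t) = (2*t)*t = 2*t**2)
j(n, p) = p*(-2 + p)*(p + 11*n*p) (j(n, p) = ((p - 2)*p)*(((-1 + 2*6)*n)*p + p) = ((-2 + p)*p)*(((-1 + 12)*n)*p + p) = (p*(-2 + p))*((11*n)*p + p) = (p*(-2 + p))*(11*n*p + p) = (p*(-2 + p))*(p + 11*n*p) = p*(-2 + p)*(p + 11*n*p))
1/j(x(3), 101) = 1/(101**2*(-2 + 101 - 44*3**2 + 11*(2*3**2)*101)) = 1/(10201*(-2 + 101 - 44*9 + 11*(2*9)*101)) = 1/(10201*(-2 + 101 - 22*18 + 11*18*101)) = 1/(10201*(-2 + 101 - 396 + 19998)) = 1/(10201*19701) = 1/200969901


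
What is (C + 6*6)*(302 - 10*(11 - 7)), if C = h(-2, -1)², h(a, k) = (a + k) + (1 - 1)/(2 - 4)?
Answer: 11790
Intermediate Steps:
h(a, k) = a + k (h(a, k) = (a + k) + 0/(-2) = (a + k) + 0*(-½) = (a + k) + 0 = a + k)
C = 9 (C = (-2 - 1)² = (-3)² = 9)
(C + 6*6)*(302 - 10*(11 - 7)) = (9 + 6*6)*(302 - 10*(11 - 7)) = (9 + 36)*(302 - 10*4) = 45*(302 - 40) = 45*262 = 11790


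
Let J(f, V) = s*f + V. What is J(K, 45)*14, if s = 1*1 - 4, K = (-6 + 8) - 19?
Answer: 1344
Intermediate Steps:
K = -17 (K = 2 - 19 = -17)
s = -3 (s = 1 - 4 = -3)
J(f, V) = V - 3*f (J(f, V) = -3*f + V = V - 3*f)
J(K, 45)*14 = (45 - 3*(-17))*14 = (45 + 51)*14 = 96*14 = 1344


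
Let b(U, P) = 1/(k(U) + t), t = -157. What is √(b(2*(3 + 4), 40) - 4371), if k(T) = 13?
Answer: 5*I*√25177/12 ≈ 66.114*I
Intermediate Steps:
b(U, P) = -1/144 (b(U, P) = 1/(13 - 157) = 1/(-144) = -1/144)
√(b(2*(3 + 4), 40) - 4371) = √(-1/144 - 4371) = √(-629425/144) = 5*I*√25177/12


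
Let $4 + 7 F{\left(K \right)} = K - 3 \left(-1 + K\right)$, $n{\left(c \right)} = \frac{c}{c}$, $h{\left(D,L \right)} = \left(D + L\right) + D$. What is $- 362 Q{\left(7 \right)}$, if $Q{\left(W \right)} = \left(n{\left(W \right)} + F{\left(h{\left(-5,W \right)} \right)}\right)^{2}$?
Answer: $- \frac{52128}{49} \approx -1063.8$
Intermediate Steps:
$h{\left(D,L \right)} = L + 2 D$
$n{\left(c \right)} = 1$
$F{\left(K \right)} = - \frac{1}{7} - \frac{2 K}{7}$ ($F{\left(K \right)} = - \frac{4}{7} + \frac{K - 3 \left(-1 + K\right)}{7} = - \frac{4}{7} + \frac{K - \left(-3 + 3 K\right)}{7} = - \frac{4}{7} + \frac{3 - 2 K}{7} = - \frac{4}{7} - \left(- \frac{3}{7} + \frac{2 K}{7}\right) = - \frac{1}{7} - \frac{2 K}{7}$)
$Q{\left(W \right)} = \left(\frac{26}{7} - \frac{2 W}{7}\right)^{2}$ ($Q{\left(W \right)} = \left(1 - \left(\frac{1}{7} + \frac{2 \left(W + 2 \left(-5\right)\right)}{7}\right)\right)^{2} = \left(1 - \left(\frac{1}{7} + \frac{2 \left(W - 10\right)}{7}\right)\right)^{2} = \left(1 - \left(\frac{1}{7} + \frac{2 \left(-10 + W\right)}{7}\right)\right)^{2} = \left(1 - \left(- \frac{19}{7} + \frac{2 W}{7}\right)\right)^{2} = \left(\frac{26}{7} - \frac{2 W}{7}\right)^{2}$)
$- 362 Q{\left(7 \right)} = - 362 \frac{4 \left(-13 + 7\right)^{2}}{49} = - 362 \frac{4 \left(-6\right)^{2}}{49} = - 362 \cdot \frac{4}{49} \cdot 36 = \left(-362\right) \frac{144}{49} = - \frac{52128}{49}$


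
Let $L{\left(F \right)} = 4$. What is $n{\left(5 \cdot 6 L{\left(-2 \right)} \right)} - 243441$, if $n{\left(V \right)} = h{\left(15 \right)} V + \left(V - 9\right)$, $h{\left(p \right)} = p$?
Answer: $-241530$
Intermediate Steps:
$n{\left(V \right)} = -9 + 16 V$ ($n{\left(V \right)} = 15 V + \left(V - 9\right) = 15 V + \left(-9 + V\right) = -9 + 16 V$)
$n{\left(5 \cdot 6 L{\left(-2 \right)} \right)} - 243441 = \left(-9 + 16 \cdot 5 \cdot 6 \cdot 4\right) - 243441 = \left(-9 + 16 \cdot 30 \cdot 4\right) - 243441 = \left(-9 + 16 \cdot 120\right) - 243441 = \left(-9 + 1920\right) - 243441 = 1911 - 243441 = -241530$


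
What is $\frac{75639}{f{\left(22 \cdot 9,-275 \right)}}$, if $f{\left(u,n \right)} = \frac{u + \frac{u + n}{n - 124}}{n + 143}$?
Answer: $- \frac{51737076}{1027} \approx -50377.0$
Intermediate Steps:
$f{\left(u,n \right)} = \frac{u + \frac{n + u}{-124 + n}}{143 + n}$
$\frac{75639}{f{\left(22 \cdot 9,-275 \right)}} = \frac{75639}{\frac{1}{-17732 + \left(-275\right)^{2} + 19 \left(-275\right)} \left(-275 - 123 \cdot 22 \cdot 9 - 275 \cdot 22 \cdot 9\right)} = \frac{75639}{\frac{1}{-17732 + 75625 - 5225} \left(-275 - 24354 - 54450\right)} = \frac{75639}{\frac{1}{52668} \left(-275 - 24354 - 54450\right)} = \frac{75639}{\frac{1}{52668} \left(-79079\right)} = \frac{75639}{- \frac{1027}{684}} = 75639 \left(- \frac{684}{1027}\right) = - \frac{51737076}{1027}$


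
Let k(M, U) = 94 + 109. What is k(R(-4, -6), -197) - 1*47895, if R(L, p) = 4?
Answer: -47692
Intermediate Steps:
k(M, U) = 203
k(R(-4, -6), -197) - 1*47895 = 203 - 1*47895 = 203 - 47895 = -47692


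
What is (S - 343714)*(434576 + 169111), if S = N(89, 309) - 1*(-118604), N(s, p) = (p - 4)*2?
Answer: -135527731500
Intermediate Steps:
N(s, p) = -8 + 2*p (N(s, p) = (-4 + p)*2 = -8 + 2*p)
S = 119214 (S = (-8 + 2*309) - 1*(-118604) = (-8 + 618) + 118604 = 610 + 118604 = 119214)
(S - 343714)*(434576 + 169111) = (119214 - 343714)*(434576 + 169111) = -224500*603687 = -135527731500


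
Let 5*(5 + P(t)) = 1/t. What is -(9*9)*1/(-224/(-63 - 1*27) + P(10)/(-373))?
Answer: -13595850/420001 ≈ -32.371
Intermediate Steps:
P(t) = -5 + 1/(5*t) (P(t) = -5 + (1/t)/5 = -5 + 1/(5*t))
-(9*9)*1/(-224/(-63 - 1*27) + P(10)/(-373)) = -(9*9)*1/(-224/(-63 - 1*27) + (-5 + (⅕)/10)/(-373)) = -81*1/(-224/(-63 - 27) + (-5 + (⅕)*(⅒))*(-1/373)) = -81/(-224/(-90) + (-5 + 1/50)*(-1/373)) = -81/(-224*(-1/90) - 249/50*(-1/373)) = -81/(112/45 + 249/18650) = -81/420001/167850 = -81*167850/420001 = -1*13595850/420001 = -13595850/420001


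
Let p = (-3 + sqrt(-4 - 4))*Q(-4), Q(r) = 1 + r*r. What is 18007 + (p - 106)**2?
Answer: 40344 - 10676*I*sqrt(2) ≈ 40344.0 - 15098.0*I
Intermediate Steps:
Q(r) = 1 + r**2
p = -51 + 34*I*sqrt(2) (p = (-3 + sqrt(-4 - 4))*(1 + (-4)**2) = (-3 + sqrt(-8))*(1 + 16) = (-3 + 2*I*sqrt(2))*17 = -51 + 34*I*sqrt(2) ≈ -51.0 + 48.083*I)
18007 + (p - 106)**2 = 18007 + ((-51 + 34*I*sqrt(2)) - 106)**2 = 18007 + (-157 + 34*I*sqrt(2))**2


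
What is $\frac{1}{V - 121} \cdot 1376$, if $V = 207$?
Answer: $16$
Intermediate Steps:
$\frac{1}{V - 121} \cdot 1376 = \frac{1}{207 - 121} \cdot 1376 = \frac{1}{86} \cdot 1376 = 16$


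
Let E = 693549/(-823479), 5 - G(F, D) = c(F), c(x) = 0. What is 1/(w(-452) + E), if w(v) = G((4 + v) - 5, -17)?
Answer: 274493/1141282 ≈ 0.24051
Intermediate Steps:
G(F, D) = 5 (G(F, D) = 5 - 1*0 = 5 + 0 = 5)
E = -231183/274493 (E = 693549*(-1/823479) = -231183/274493 ≈ -0.84222)
w(v) = 5
1/(w(-452) + E) = 1/(5 - 231183/274493) = 1/(1141282/274493) = 274493/1141282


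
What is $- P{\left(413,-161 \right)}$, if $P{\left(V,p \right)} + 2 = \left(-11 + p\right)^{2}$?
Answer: $-29582$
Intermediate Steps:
$P{\left(V,p \right)} = -2 + \left(-11 + p\right)^{2}$
$- P{\left(413,-161 \right)} = - (-2 + \left(-11 - 161\right)^{2}) = - (-2 + \left(-172\right)^{2}) = - (-2 + 29584) = \left(-1\right) 29582 = -29582$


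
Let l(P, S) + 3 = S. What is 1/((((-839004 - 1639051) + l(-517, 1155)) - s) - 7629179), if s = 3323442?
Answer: -1/13429524 ≈ -7.4463e-8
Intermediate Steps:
l(P, S) = -3 + S
1/((((-839004 - 1639051) + l(-517, 1155)) - s) - 7629179) = 1/((((-839004 - 1639051) + (-3 + 1155)) - 1*3323442) - 7629179) = 1/(((-2478055 + 1152) - 3323442) - 7629179) = 1/((-2476903 - 3323442) - 7629179) = 1/(-5800345 - 7629179) = 1/(-13429524) = -1/13429524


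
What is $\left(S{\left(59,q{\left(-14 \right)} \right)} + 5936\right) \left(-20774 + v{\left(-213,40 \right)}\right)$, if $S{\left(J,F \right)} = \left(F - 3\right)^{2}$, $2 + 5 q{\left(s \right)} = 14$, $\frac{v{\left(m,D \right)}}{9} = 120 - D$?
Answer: $- \frac{2976194086}{25} \approx -1.1905 \cdot 10^{8}$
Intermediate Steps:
$v{\left(m,D \right)} = 1080 - 9 D$ ($v{\left(m,D \right)} = 9 \left(120 - D\right) = 1080 - 9 D$)
$q{\left(s \right)} = \frac{12}{5}$ ($q{\left(s \right)} = - \frac{2}{5} + \frac{1}{5} \cdot 14 = - \frac{2}{5} + \frac{14}{5} = \frac{12}{5}$)
$S{\left(J,F \right)} = \left(-3 + F\right)^{2}$
$\left(S{\left(59,q{\left(-14 \right)} \right)} + 5936\right) \left(-20774 + v{\left(-213,40 \right)}\right) = \left(\left(-3 + \frac{12}{5}\right)^{2} + 5936\right) \left(-20774 + \left(1080 - 360\right)\right) = \left(\left(- \frac{3}{5}\right)^{2} + 5936\right) \left(-20774 + \left(1080 - 360\right)\right) = \left(\frac{9}{25} + 5936\right) \left(-20774 + 720\right) = \frac{148409}{25} \left(-20054\right) = - \frac{2976194086}{25}$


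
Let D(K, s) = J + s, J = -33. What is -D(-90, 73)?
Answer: -40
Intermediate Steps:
D(K, s) = -33 + s
-D(-90, 73) = -(-33 + 73) = -1*40 = -40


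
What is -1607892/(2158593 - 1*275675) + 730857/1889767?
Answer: -831198720219/1779138150053 ≈ -0.46719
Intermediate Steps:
-1607892/(2158593 - 1*275675) + 730857/1889767 = -1607892/(2158593 - 275675) + 730857*(1/1889767) = -1607892/1882918 + 730857/1889767 = -1607892*1/1882918 + 730857/1889767 = -803946/941459 + 730857/1889767 = -831198720219/1779138150053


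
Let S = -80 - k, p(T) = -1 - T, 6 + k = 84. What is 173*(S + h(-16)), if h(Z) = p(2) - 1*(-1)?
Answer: -27680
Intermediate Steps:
k = 78 (k = -6 + 84 = 78)
h(Z) = -2 (h(Z) = (-1 - 1*2) - 1*(-1) = (-1 - 2) + 1 = -3 + 1 = -2)
S = -158 (S = -80 - 1*78 = -80 - 78 = -158)
173*(S + h(-16)) = 173*(-158 - 2) = 173*(-160) = -27680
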